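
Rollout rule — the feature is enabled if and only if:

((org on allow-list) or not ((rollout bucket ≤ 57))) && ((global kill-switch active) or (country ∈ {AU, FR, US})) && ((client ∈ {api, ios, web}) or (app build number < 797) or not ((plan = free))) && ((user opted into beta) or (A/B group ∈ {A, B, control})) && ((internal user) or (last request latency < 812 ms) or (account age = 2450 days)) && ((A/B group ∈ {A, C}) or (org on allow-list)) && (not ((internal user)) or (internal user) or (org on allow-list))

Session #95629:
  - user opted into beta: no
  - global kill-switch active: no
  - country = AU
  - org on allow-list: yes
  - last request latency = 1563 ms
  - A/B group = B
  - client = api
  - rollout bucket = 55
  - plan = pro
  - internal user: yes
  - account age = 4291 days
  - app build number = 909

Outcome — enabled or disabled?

Enabled

Atomic conditions:
  org on allow-list: yes → true
  rollout bucket ≤ 57: 55 ≤ 57 is true
  global kill-switch active: no → false
  country ∈ {AU, FR, US}: AU is in the set → true
  client ∈ {api, ios, web}: api is in the set → true
  app build number < 797: 909 < 797 is false
  plan = free: pro == free is false
  user opted into beta: no → false
  A/B group ∈ {A, B, control}: B is in the set → true
  internal user: yes → true
  last request latency < 812 ms: 1563 < 812 is false
  account age = 2450 days: 4291 == 2450 is false
  A/B group ∈ {A, C}: B is not in the set → false
Combine:
[1.2] NOT true = false
[1] true OR false = true
[2] false OR true = true
[3.3] NOT false = true
[3] true OR false OR true = true
[4] false OR true = true
[5] true OR false OR false = true
[6] false OR true = true
[7.1] NOT true = false
[7] false OR true OR true = true
[root] true AND true AND true AND true AND true AND true AND true = true
Overall: true → enabled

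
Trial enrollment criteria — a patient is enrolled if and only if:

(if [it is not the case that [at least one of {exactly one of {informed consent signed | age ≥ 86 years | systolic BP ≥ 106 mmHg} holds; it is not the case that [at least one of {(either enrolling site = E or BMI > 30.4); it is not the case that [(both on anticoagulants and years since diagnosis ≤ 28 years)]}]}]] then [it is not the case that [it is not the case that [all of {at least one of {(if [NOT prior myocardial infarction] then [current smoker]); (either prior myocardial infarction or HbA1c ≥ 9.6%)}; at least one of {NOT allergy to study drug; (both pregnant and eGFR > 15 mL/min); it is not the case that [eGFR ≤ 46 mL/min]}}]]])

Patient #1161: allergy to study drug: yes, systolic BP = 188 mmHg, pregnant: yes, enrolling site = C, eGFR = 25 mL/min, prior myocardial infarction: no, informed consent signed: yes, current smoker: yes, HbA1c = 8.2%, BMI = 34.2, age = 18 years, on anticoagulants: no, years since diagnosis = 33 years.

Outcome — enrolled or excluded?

Enrolled

Atomic conditions:
  informed consent signed: yes → true
  age ≥ 86 years: 18 ≥ 86 is false
  systolic BP ≥ 106 mmHg: 188 ≥ 106 is true
  enrolling site = E: C == E is false
  BMI > 30.4: 34.2 > 30.4 is true
  on anticoagulants: no → false
  years since diagnosis ≤ 28 years: 33 ≤ 28 is false
  NOT prior myocardial infarction: no → true
  current smoker: yes → true
  prior myocardial infarction: no → false
  HbA1c ≥ 9.6%: 8.2 ≥ 9.6 is false
  NOT allergy to study drug: yes → false
  pregnant: yes → true
  eGFR > 15 mL/min: 25 > 15 is true
  eGFR ≤ 46 mL/min: 25 ≤ 46 is true
Combine:
[1.1.1] exactly-one(true, false, true) = false
[1.1.2.1.1] false OR true = true
[1.1.2.1.2.1] false AND false = false
[1.1.2.1.2] NOT false = true
[1.1.2.1] true OR true = true
[1.1.2] NOT true = false
[1.1] false OR false = false
[1] NOT false = true
[2.1.1.1.1] true → true = true
[2.1.1.1.2] false OR false = false
[2.1.1.1] true OR false = true
[2.1.1.2.2] true AND true = true
[2.1.1.2.3] NOT true = false
[2.1.1.2] false OR true OR false = true
[2.1.1] true AND true = true
[2.1] NOT true = false
[2] NOT false = true
[root] true → true = true
Overall: true → enrolled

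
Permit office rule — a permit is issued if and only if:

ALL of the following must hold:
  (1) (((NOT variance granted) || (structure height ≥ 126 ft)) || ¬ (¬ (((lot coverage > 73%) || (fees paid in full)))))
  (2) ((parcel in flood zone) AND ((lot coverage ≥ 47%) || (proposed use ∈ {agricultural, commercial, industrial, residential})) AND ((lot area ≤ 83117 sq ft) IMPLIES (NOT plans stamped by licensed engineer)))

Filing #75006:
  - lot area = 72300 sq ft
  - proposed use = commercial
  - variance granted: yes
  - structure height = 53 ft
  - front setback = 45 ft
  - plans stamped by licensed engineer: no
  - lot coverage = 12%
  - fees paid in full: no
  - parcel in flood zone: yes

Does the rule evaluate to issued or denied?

Denied

Atomic conditions:
  NOT variance granted: yes → false
  structure height ≥ 126 ft: 53 ≥ 126 is false
  lot coverage > 73%: 12 > 73 is false
  fees paid in full: no → false
  parcel in flood zone: yes → true
  lot coverage ≥ 47%: 12 ≥ 47 is false
  proposed use ∈ {agricultural, commercial, industrial, residential}: commercial is in the set → true
  lot area ≤ 83117 sq ft: 72300 ≤ 83117 is true
  NOT plans stamped by licensed engineer: no → true
Combine:
[1.1] false OR false = false
[1.2.1.1] false OR false = false
[1.2.1] NOT false = true
[1.2] NOT true = false
[1] false OR false = false
[2.2] false OR true = true
[2.3] true → true = true
[2] true AND true AND true = true
[root] false AND true = false
Overall: false → denied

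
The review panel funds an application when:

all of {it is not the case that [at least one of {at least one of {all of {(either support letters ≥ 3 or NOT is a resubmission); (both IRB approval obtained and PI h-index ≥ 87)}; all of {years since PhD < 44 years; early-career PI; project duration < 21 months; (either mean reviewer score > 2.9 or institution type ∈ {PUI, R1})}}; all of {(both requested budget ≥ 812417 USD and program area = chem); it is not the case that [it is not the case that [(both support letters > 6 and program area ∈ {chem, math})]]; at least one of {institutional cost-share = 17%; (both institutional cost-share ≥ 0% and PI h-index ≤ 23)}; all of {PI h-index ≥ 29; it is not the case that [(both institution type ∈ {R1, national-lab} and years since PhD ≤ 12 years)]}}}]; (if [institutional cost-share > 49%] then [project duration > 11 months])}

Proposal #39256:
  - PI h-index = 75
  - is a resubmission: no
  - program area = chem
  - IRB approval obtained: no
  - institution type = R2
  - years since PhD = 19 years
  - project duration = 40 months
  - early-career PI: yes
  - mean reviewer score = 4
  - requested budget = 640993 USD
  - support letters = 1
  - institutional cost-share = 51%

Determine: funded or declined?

Atomic conditions:
  support letters ≥ 3: 1 ≥ 3 is false
  NOT is a resubmission: no → true
  IRB approval obtained: no → false
  PI h-index ≥ 87: 75 ≥ 87 is false
  years since PhD < 44 years: 19 < 44 is true
  early-career PI: yes → true
  project duration < 21 months: 40 < 21 is false
  mean reviewer score > 2.9: 4 > 2.9 is true
  institution type ∈ {PUI, R1}: R2 is not in the set → false
  requested budget ≥ 812417 USD: 640993 ≥ 812417 is false
  program area = chem: chem == chem is true
  support letters > 6: 1 > 6 is false
  program area ∈ {chem, math}: chem is in the set → true
  institutional cost-share = 17%: 51 == 17 is false
  institutional cost-share ≥ 0%: 51 ≥ 0 is true
  PI h-index ≤ 23: 75 ≤ 23 is false
  PI h-index ≥ 29: 75 ≥ 29 is true
  institution type ∈ {R1, national-lab}: R2 is not in the set → false
  years since PhD ≤ 12 years: 19 ≤ 12 is false
  institutional cost-share > 49%: 51 > 49 is true
  project duration > 11 months: 40 > 11 is true
Combine:
[1.1.1.1.1] false OR true = true
[1.1.1.1.2] false AND false = false
[1.1.1.1] true AND false = false
[1.1.1.2.4] true OR false = true
[1.1.1.2] true AND true AND false AND true = false
[1.1.1] false OR false = false
[1.1.2.1] false AND true = false
[1.1.2.2.1.1] false AND true = false
[1.1.2.2.1] NOT false = true
[1.1.2.2] NOT true = false
[1.1.2.3.2] true AND false = false
[1.1.2.3] false OR false = false
[1.1.2.4.2.1] false AND false = false
[1.1.2.4.2] NOT false = true
[1.1.2.4] true AND true = true
[1.1.2] false AND false AND false AND true = false
[1.1] false OR false = false
[1] NOT false = true
[2] true → true = true
[root] true AND true = true
Overall: true → funded

Funded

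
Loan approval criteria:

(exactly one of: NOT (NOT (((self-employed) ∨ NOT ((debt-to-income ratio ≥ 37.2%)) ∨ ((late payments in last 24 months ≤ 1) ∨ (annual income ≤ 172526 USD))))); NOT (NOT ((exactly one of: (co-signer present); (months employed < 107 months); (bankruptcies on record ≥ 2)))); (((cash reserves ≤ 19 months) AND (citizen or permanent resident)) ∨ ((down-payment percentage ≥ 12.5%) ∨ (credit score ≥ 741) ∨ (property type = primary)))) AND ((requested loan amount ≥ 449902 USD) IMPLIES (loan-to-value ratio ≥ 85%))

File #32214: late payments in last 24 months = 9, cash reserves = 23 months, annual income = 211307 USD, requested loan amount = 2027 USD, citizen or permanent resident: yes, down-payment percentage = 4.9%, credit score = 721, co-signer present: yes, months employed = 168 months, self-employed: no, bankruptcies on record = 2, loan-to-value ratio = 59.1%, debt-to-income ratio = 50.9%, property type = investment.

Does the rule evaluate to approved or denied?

Denied

Atomic conditions:
  self-employed: no → false
  debt-to-income ratio ≥ 37.2%: 50.9 ≥ 37.2 is true
  late payments in last 24 months ≤ 1: 9 ≤ 1 is false
  annual income ≤ 172526 USD: 211307 ≤ 172526 is false
  co-signer present: yes → true
  months employed < 107 months: 168 < 107 is false
  bankruptcies on record ≥ 2: 2 ≥ 2 is true
  cash reserves ≤ 19 months: 23 ≤ 19 is false
  citizen or permanent resident: yes → true
  down-payment percentage ≥ 12.5%: 4.9 ≥ 12.5 is false
  credit score ≥ 741: 721 ≥ 741 is false
  property type = primary: investment == primary is false
  requested loan amount ≥ 449902 USD: 2027 ≥ 449902 is false
  loan-to-value ratio ≥ 85%: 59.1 ≥ 85 is false
Combine:
[1.1.1.1.2] NOT true = false
[1.1.1.1.3] false OR false = false
[1.1.1.1] false OR false OR false = false
[1.1.1] NOT false = true
[1.1] NOT true = false
[1.2.1.1] exactly-one(true, false, true) = false
[1.2.1] NOT false = true
[1.2] NOT true = false
[1.3.1] false AND true = false
[1.3.2] false OR false OR false = false
[1.3] false OR false = false
[1] exactly-one(false, false, false) = false
[2] false → false (antecedent false ⇒ implication holds) = true
[root] false AND true = false
Overall: false → denied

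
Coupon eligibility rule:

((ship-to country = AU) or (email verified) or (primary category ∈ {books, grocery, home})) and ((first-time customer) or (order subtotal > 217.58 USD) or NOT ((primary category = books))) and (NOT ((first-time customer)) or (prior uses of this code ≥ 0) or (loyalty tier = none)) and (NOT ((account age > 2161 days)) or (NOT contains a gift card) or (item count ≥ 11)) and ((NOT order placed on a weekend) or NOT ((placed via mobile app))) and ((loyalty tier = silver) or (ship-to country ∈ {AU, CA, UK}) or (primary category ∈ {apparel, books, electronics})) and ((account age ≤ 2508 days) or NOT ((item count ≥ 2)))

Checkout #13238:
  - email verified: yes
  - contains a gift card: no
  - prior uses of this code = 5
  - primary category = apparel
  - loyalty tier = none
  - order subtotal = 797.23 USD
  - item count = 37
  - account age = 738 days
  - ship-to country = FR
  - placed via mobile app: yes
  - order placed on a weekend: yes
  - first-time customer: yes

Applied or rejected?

Atomic conditions:
  ship-to country = AU: FR == AU is false
  email verified: yes → true
  primary category ∈ {books, grocery, home}: apparel is not in the set → false
  first-time customer: yes → true
  order subtotal > 217.58 USD: 797.23 > 217.58 is true
  primary category = books: apparel == books is false
  prior uses of this code ≥ 0: 5 ≥ 0 is true
  loyalty tier = none: none == none is true
  account age > 2161 days: 738 > 2161 is false
  NOT contains a gift card: no → true
  item count ≥ 11: 37 ≥ 11 is true
  NOT order placed on a weekend: yes → false
  placed via mobile app: yes → true
  loyalty tier = silver: none == silver is false
  ship-to country ∈ {AU, CA, UK}: FR is not in the set → false
  primary category ∈ {apparel, books, electronics}: apparel is in the set → true
  account age ≤ 2508 days: 738 ≤ 2508 is true
  item count ≥ 2: 37 ≥ 2 is true
Combine:
[1] false OR true OR false = true
[2.3] NOT false = true
[2] true OR true OR true = true
[3.1] NOT true = false
[3] false OR true OR true = true
[4.1] NOT false = true
[4] true OR true OR true = true
[5.2] NOT true = false
[5] false OR false = false
[6] false OR false OR true = true
[7.2] NOT true = false
[7] true OR false = true
[root] true AND true AND true AND true AND false AND true AND true = false
Overall: false → rejected

Rejected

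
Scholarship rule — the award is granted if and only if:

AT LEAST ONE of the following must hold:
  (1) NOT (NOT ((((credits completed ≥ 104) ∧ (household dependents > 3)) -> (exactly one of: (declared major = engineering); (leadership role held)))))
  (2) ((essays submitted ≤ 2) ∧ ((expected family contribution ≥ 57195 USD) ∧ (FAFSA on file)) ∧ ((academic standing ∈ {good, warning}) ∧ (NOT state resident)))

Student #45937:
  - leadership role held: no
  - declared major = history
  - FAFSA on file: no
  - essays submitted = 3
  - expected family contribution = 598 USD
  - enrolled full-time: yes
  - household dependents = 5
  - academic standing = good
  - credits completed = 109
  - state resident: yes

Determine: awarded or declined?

Declined

Atomic conditions:
  credits completed ≥ 104: 109 ≥ 104 is true
  household dependents > 3: 5 > 3 is true
  declared major = engineering: history == engineering is false
  leadership role held: no → false
  essays submitted ≤ 2: 3 ≤ 2 is false
  expected family contribution ≥ 57195 USD: 598 ≥ 57195 is false
  FAFSA on file: no → false
  academic standing ∈ {good, warning}: good is in the set → true
  NOT state resident: yes → false
Combine:
[1.1.1.1] true AND true = true
[1.1.1.2] exactly-one(false, false) = false
[1.1.1] true → false = false
[1.1] NOT false = true
[1] NOT true = false
[2.2] false AND false = false
[2.3] true AND false = false
[2] false AND false AND false = false
[root] false OR false = false
Overall: false → declined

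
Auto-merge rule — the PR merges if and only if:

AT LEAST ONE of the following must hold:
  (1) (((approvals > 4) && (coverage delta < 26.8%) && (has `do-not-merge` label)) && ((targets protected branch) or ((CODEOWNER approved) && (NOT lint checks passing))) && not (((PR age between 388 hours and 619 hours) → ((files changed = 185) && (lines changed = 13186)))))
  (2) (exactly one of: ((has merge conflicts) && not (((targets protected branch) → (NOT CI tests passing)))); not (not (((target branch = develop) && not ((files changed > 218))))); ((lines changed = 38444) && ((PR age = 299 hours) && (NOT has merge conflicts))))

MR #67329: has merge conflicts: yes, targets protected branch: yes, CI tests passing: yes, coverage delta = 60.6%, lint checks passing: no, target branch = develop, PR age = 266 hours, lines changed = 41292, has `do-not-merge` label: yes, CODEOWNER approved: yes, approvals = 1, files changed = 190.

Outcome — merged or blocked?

Atomic conditions:
  approvals > 4: 1 > 4 is false
  coverage delta < 26.8%: 60.6 < 26.8 is false
  has `do-not-merge` label: yes → true
  targets protected branch: yes → true
  CODEOWNER approved: yes → true
  NOT lint checks passing: no → true
  PR age between 388 hours and 619 hours: 266 in [388, 619] is false
  files changed = 185: 190 == 185 is false
  lines changed = 13186: 41292 == 13186 is false
  has merge conflicts: yes → true
  NOT CI tests passing: yes → false
  target branch = develop: develop == develop is true
  files changed > 218: 190 > 218 is false
  lines changed = 38444: 41292 == 38444 is false
  PR age = 299 hours: 266 == 299 is false
  NOT has merge conflicts: yes → false
Combine:
[1.1] false AND false AND true = false
[1.2.2] true AND true = true
[1.2] true OR true = true
[1.3.1.2] false AND false = false
[1.3.1] false → false (antecedent false ⇒ implication holds) = true
[1.3] NOT true = false
[1] false AND true AND false = false
[2.1.2.1] true → false = false
[2.1.2] NOT false = true
[2.1] true AND true = true
[2.2.1.1.2] NOT false = true
[2.2.1.1] true AND true = true
[2.2.1] NOT true = false
[2.2] NOT false = true
[2.3.2] false AND false = false
[2.3] false AND false = false
[2] exactly-one(true, true, false) = false
[root] false OR false = false
Overall: false → blocked

Blocked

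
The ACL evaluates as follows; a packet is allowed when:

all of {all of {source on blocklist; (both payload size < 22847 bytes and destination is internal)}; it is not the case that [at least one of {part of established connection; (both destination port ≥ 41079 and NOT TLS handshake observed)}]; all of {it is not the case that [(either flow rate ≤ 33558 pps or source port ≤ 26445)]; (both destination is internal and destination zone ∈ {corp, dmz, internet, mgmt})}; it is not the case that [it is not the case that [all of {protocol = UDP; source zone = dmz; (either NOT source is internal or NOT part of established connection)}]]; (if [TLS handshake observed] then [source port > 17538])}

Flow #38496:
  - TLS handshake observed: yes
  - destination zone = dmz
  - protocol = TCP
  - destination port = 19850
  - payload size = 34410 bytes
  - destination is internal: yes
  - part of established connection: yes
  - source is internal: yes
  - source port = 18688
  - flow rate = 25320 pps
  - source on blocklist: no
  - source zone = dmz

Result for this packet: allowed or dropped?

Atomic conditions:
  source on blocklist: no → false
  payload size < 22847 bytes: 34410 < 22847 is false
  destination is internal: yes → true
  part of established connection: yes → true
  destination port ≥ 41079: 19850 ≥ 41079 is false
  NOT TLS handshake observed: yes → false
  flow rate ≤ 33558 pps: 25320 ≤ 33558 is true
  source port ≤ 26445: 18688 ≤ 26445 is true
  destination zone ∈ {corp, dmz, internet, mgmt}: dmz is in the set → true
  protocol = UDP: TCP == UDP is false
  source zone = dmz: dmz == dmz is true
  NOT source is internal: yes → false
  NOT part of established connection: yes → false
  TLS handshake observed: yes → true
  source port > 17538: 18688 > 17538 is true
Combine:
[1.2] false AND true = false
[1] false AND false = false
[2.1.2] false AND false = false
[2.1] true OR false = true
[2] NOT true = false
[3.1.1] true OR true = true
[3.1] NOT true = false
[3.2] true AND true = true
[3] false AND true = false
[4.1.1.3] false OR false = false
[4.1.1] false AND true AND false = false
[4.1] NOT false = true
[4] NOT true = false
[5] true → true = true
[root] false AND false AND false AND false AND true = false
Overall: false → dropped

Dropped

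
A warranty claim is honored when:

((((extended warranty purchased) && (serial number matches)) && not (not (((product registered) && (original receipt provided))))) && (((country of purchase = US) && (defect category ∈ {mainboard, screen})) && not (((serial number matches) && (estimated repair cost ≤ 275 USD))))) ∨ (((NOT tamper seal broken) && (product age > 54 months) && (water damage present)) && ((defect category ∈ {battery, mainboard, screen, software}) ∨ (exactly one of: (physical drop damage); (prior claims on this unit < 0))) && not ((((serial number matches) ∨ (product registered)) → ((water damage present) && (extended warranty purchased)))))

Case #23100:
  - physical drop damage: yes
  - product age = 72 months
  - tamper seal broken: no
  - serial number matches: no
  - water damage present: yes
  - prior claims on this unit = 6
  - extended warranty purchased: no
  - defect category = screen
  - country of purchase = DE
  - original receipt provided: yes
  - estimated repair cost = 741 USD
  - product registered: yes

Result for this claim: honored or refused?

Honored

Atomic conditions:
  extended warranty purchased: no → false
  serial number matches: no → false
  product registered: yes → true
  original receipt provided: yes → true
  country of purchase = US: DE == US is false
  defect category ∈ {mainboard, screen}: screen is in the set → true
  estimated repair cost ≤ 275 USD: 741 ≤ 275 is false
  NOT tamper seal broken: no → true
  product age > 54 months: 72 > 54 is true
  water damage present: yes → true
  defect category ∈ {battery, mainboard, screen, software}: screen is in the set → true
  physical drop damage: yes → true
  prior claims on this unit < 0: 6 < 0 is false
Combine:
[1.1.1] false AND false = false
[1.1.2.1.1] true AND true = true
[1.1.2.1] NOT true = false
[1.1.2] NOT false = true
[1.1] false AND true = false
[1.2.1] false AND true = false
[1.2.2.1] false AND false = false
[1.2.2] NOT false = true
[1.2] false AND true = false
[1] false AND false = false
[2.1] true AND true AND true = true
[2.2.2] exactly-one(true, false) = true
[2.2] true OR true = true
[2.3.1.1] false OR true = true
[2.3.1.2] true AND false = false
[2.3.1] true → false = false
[2.3] NOT false = true
[2] true AND true AND true = true
[root] false OR true = true
Overall: true → honored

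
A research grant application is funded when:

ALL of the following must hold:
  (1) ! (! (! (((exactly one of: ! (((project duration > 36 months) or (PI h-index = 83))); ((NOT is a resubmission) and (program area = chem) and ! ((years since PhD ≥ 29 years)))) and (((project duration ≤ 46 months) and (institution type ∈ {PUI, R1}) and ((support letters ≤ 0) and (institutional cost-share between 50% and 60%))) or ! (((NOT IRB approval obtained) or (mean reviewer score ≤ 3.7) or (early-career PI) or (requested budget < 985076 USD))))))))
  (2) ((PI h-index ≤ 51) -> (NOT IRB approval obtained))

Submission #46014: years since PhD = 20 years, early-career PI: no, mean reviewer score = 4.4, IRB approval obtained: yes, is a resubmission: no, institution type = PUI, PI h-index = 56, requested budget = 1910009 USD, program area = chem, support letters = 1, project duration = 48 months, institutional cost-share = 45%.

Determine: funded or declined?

Declined

Atomic conditions:
  project duration > 36 months: 48 > 36 is true
  PI h-index = 83: 56 == 83 is false
  NOT is a resubmission: no → true
  program area = chem: chem == chem is true
  years since PhD ≥ 29 years: 20 ≥ 29 is false
  project duration ≤ 46 months: 48 ≤ 46 is false
  institution type ∈ {PUI, R1}: PUI is in the set → true
  support letters ≤ 0: 1 ≤ 0 is false
  institutional cost-share between 50% and 60%: 45 in [50, 60] is false
  NOT IRB approval obtained: yes → false
  mean reviewer score ≤ 3.7: 4.4 ≤ 3.7 is false
  early-career PI: no → false
  requested budget < 985076 USD: 1910009 < 985076 is false
  PI h-index ≤ 51: 56 ≤ 51 is false
Combine:
[1.1.1.1.1.1.1] true OR false = true
[1.1.1.1.1.1] NOT true = false
[1.1.1.1.1.2.3] NOT false = true
[1.1.1.1.1.2] true AND true AND true = true
[1.1.1.1.1] exactly-one(false, true) = true
[1.1.1.1.2.1.3] false AND false = false
[1.1.1.1.2.1] false AND true AND false = false
[1.1.1.1.2.2.1] false OR false OR false OR false = false
[1.1.1.1.2.2] NOT false = true
[1.1.1.1.2] false OR true = true
[1.1.1.1] true AND true = true
[1.1.1] NOT true = false
[1.1] NOT false = true
[1] NOT true = false
[2] false → false (antecedent false ⇒ implication holds) = true
[root] false AND true = false
Overall: false → declined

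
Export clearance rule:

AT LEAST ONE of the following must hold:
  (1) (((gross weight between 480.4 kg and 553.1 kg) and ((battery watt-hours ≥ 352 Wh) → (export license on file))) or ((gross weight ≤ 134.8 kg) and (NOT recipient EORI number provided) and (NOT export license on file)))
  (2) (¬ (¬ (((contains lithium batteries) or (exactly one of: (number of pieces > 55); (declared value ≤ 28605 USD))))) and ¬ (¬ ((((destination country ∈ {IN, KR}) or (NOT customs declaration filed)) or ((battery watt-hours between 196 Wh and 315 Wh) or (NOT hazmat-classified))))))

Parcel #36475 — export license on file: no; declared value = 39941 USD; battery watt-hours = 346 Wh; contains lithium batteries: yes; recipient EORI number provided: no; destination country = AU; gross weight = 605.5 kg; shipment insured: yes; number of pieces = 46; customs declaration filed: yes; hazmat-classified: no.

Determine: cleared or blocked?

Cleared

Atomic conditions:
  gross weight between 480.4 kg and 553.1 kg: 605.5 in [480.4, 553.1] is false
  battery watt-hours ≥ 352 Wh: 346 ≥ 352 is false
  export license on file: no → false
  gross weight ≤ 134.8 kg: 605.5 ≤ 134.8 is false
  NOT recipient EORI number provided: no → true
  NOT export license on file: no → true
  contains lithium batteries: yes → true
  number of pieces > 55: 46 > 55 is false
  declared value ≤ 28605 USD: 39941 ≤ 28605 is false
  destination country ∈ {IN, KR}: AU is not in the set → false
  NOT customs declaration filed: yes → false
  battery watt-hours between 196 Wh and 315 Wh: 346 in [196, 315] is false
  NOT hazmat-classified: no → true
Combine:
[1.1.2] false → false (antecedent false ⇒ implication holds) = true
[1.1] false AND true = false
[1.2] false AND true AND true = false
[1] false OR false = false
[2.1.1.1.2] exactly-one(false, false) = false
[2.1.1.1] true OR false = true
[2.1.1] NOT true = false
[2.1] NOT false = true
[2.2.1.1.1] false OR false = false
[2.2.1.1.2] false OR true = true
[2.2.1.1] false OR true = true
[2.2.1] NOT true = false
[2.2] NOT false = true
[2] true AND true = true
[root] false OR true = true
Overall: true → cleared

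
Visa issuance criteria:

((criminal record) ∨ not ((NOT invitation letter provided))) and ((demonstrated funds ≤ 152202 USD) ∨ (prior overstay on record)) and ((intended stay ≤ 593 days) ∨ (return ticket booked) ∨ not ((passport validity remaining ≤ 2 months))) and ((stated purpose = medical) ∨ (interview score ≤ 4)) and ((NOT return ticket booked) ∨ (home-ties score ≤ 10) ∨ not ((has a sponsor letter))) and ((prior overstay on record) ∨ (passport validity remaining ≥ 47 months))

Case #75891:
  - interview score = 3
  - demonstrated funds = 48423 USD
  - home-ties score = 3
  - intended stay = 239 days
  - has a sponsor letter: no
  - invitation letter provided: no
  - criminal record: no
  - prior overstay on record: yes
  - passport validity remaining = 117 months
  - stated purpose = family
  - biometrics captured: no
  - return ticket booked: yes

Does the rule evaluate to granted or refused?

Atomic conditions:
  criminal record: no → false
  NOT invitation letter provided: no → true
  demonstrated funds ≤ 152202 USD: 48423 ≤ 152202 is true
  prior overstay on record: yes → true
  intended stay ≤ 593 days: 239 ≤ 593 is true
  return ticket booked: yes → true
  passport validity remaining ≤ 2 months: 117 ≤ 2 is false
  stated purpose = medical: family == medical is false
  interview score ≤ 4: 3 ≤ 4 is true
  NOT return ticket booked: yes → false
  home-ties score ≤ 10: 3 ≤ 10 is true
  has a sponsor letter: no → false
  passport validity remaining ≥ 47 months: 117 ≥ 47 is true
Combine:
[1.2] NOT true = false
[1] false OR false = false
[2] true OR true = true
[3.3] NOT false = true
[3] true OR true OR true = true
[4] false OR true = true
[5.3] NOT false = true
[5] false OR true OR true = true
[6] true OR true = true
[root] false AND true AND true AND true AND true AND true = false
Overall: false → refused

Refused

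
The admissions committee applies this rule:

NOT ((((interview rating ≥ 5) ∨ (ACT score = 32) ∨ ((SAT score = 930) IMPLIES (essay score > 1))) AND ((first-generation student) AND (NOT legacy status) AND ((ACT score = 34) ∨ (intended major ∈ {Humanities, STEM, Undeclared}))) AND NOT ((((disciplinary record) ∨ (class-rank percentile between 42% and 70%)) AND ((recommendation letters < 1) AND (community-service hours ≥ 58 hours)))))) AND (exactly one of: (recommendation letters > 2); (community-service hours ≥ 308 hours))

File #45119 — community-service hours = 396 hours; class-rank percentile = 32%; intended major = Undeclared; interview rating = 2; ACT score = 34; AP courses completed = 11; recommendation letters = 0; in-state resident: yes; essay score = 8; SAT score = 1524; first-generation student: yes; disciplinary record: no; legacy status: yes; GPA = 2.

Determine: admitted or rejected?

Admitted

Atomic conditions:
  interview rating ≥ 5: 2 ≥ 5 is false
  ACT score = 32: 34 == 32 is false
  SAT score = 930: 1524 == 930 is false
  essay score > 1: 8 > 1 is true
  first-generation student: yes → true
  NOT legacy status: yes → false
  ACT score = 34: 34 == 34 is true
  intended major ∈ {Humanities, STEM, Undeclared}: Undeclared is in the set → true
  disciplinary record: no → false
  class-rank percentile between 42% and 70%: 32 in [42, 70] is false
  recommendation letters < 1: 0 < 1 is true
  community-service hours ≥ 58 hours: 396 ≥ 58 is true
  recommendation letters > 2: 0 > 2 is false
  community-service hours ≥ 308 hours: 396 ≥ 308 is true
Combine:
[1.1.1.3] false → true (antecedent false ⇒ implication holds) = true
[1.1.1] false OR false OR true = true
[1.1.2.3] true OR true = true
[1.1.2] true AND false AND true = false
[1.1.3.1.1] false OR false = false
[1.1.3.1.2] true AND true = true
[1.1.3.1] false AND true = false
[1.1.3] NOT false = true
[1.1] true AND false AND true = false
[1] NOT false = true
[2] exactly-one(false, true) = true
[root] true AND true = true
Overall: true → admitted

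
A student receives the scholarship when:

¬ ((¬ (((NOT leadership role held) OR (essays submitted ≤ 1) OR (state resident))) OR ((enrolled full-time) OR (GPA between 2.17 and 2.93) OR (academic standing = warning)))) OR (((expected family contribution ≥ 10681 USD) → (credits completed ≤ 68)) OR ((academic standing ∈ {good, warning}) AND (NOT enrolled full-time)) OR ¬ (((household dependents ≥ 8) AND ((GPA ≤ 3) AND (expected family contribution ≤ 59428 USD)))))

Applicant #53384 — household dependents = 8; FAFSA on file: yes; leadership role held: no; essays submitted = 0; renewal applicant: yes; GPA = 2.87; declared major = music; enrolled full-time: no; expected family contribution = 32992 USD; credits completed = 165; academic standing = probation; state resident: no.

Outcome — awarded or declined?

Declined

Atomic conditions:
  NOT leadership role held: no → true
  essays submitted ≤ 1: 0 ≤ 1 is true
  state resident: no → false
  enrolled full-time: no → false
  GPA between 2.17 and 2.93: 2.87 in [2.17, 2.93] is true
  academic standing = warning: probation == warning is false
  expected family contribution ≥ 10681 USD: 32992 ≥ 10681 is true
  credits completed ≤ 68: 165 ≤ 68 is false
  academic standing ∈ {good, warning}: probation is not in the set → false
  NOT enrolled full-time: no → true
  household dependents ≥ 8: 8 ≥ 8 is true
  GPA ≤ 3: 2.87 ≤ 3 is true
  expected family contribution ≤ 59428 USD: 32992 ≤ 59428 is true
Combine:
[1.1.1.1] true OR true OR false = true
[1.1.1] NOT true = false
[1.1.2] false OR true OR false = true
[1.1] false OR true = true
[1] NOT true = false
[2.1] true → false = false
[2.2] false AND true = false
[2.3.1.2] true AND true = true
[2.3.1] true AND true = true
[2.3] NOT true = false
[2] false OR false OR false = false
[root] false OR false = false
Overall: false → declined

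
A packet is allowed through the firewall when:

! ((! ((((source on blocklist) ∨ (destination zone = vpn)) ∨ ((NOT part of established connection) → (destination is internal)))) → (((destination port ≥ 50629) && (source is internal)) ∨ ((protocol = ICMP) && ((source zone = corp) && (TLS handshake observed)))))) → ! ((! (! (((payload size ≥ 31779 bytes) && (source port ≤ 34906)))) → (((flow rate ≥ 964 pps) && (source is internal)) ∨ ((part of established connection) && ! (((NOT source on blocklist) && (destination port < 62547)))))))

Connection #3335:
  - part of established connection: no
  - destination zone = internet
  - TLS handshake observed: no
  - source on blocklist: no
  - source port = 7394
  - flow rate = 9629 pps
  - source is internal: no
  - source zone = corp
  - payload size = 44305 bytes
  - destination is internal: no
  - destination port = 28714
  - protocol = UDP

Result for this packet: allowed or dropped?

Allowed

Atomic conditions:
  source on blocklist: no → false
  destination zone = vpn: internet == vpn is false
  NOT part of established connection: no → true
  destination is internal: no → false
  destination port ≥ 50629: 28714 ≥ 50629 is false
  source is internal: no → false
  protocol = ICMP: UDP == ICMP is false
  source zone = corp: corp == corp is true
  TLS handshake observed: no → false
  payload size ≥ 31779 bytes: 44305 ≥ 31779 is true
  source port ≤ 34906: 7394 ≤ 34906 is true
  flow rate ≥ 964 pps: 9629 ≥ 964 is true
  part of established connection: no → false
  NOT source on blocklist: no → true
  destination port < 62547: 28714 < 62547 is true
Combine:
[1.1.1.1.1] false OR false = false
[1.1.1.1.2] true → false = false
[1.1.1.1] false OR false = false
[1.1.1] NOT false = true
[1.1.2.1] false AND false = false
[1.1.2.2.2] true AND false = false
[1.1.2.2] false AND false = false
[1.1.2] false OR false = false
[1.1] true → false = false
[1] NOT false = true
[2.1.1.1.1] true AND true = true
[2.1.1.1] NOT true = false
[2.1.1] NOT false = true
[2.1.2.1] true AND false = false
[2.1.2.2.2.1] true AND true = true
[2.1.2.2.2] NOT true = false
[2.1.2.2] false AND false = false
[2.1.2] false OR false = false
[2.1] true → false = false
[2] NOT false = true
[root] true → true = true
Overall: true → allowed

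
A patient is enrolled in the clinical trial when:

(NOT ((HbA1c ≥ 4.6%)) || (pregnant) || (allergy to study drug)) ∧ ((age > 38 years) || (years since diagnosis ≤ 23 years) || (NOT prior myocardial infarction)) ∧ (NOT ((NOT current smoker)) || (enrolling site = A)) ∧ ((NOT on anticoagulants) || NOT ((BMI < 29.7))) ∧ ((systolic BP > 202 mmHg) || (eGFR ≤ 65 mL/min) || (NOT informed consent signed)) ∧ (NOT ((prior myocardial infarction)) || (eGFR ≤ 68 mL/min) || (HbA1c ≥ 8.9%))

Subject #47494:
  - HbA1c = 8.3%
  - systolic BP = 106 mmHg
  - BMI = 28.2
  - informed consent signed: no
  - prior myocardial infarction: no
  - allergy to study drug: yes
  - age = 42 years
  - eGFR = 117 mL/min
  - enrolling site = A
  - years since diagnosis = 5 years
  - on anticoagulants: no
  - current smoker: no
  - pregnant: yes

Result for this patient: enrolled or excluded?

Atomic conditions:
  HbA1c ≥ 4.6%: 8.3 ≥ 4.6 is true
  pregnant: yes → true
  allergy to study drug: yes → true
  age > 38 years: 42 > 38 is true
  years since diagnosis ≤ 23 years: 5 ≤ 23 is true
  NOT prior myocardial infarction: no → true
  NOT current smoker: no → true
  enrolling site = A: A == A is true
  NOT on anticoagulants: no → true
  BMI < 29.7: 28.2 < 29.7 is true
  systolic BP > 202 mmHg: 106 > 202 is false
  eGFR ≤ 65 mL/min: 117 ≤ 65 is false
  NOT informed consent signed: no → true
  prior myocardial infarction: no → false
  eGFR ≤ 68 mL/min: 117 ≤ 68 is false
  HbA1c ≥ 8.9%: 8.3 ≥ 8.9 is false
Combine:
[1.1] NOT true = false
[1] false OR true OR true = true
[2] true OR true OR true = true
[3.1] NOT true = false
[3] false OR true = true
[4.2] NOT true = false
[4] true OR false = true
[5] false OR false OR true = true
[6.1] NOT false = true
[6] true OR false OR false = true
[root] true AND true AND true AND true AND true AND true = true
Overall: true → enrolled

Enrolled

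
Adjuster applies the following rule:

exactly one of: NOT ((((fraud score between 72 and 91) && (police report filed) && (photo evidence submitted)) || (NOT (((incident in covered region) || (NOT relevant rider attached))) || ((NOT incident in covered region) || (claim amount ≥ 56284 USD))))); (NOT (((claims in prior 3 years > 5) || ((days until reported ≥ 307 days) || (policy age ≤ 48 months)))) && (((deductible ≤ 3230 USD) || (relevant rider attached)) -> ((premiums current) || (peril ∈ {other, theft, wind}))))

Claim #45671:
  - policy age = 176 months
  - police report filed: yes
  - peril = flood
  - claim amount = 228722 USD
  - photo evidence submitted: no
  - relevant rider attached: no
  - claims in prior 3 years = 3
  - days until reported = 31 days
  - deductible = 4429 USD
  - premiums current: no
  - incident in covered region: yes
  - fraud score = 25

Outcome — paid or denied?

Atomic conditions:
  fraud score between 72 and 91: 25 in [72, 91] is false
  police report filed: yes → true
  photo evidence submitted: no → false
  incident in covered region: yes → true
  NOT relevant rider attached: no → true
  NOT incident in covered region: yes → false
  claim amount ≥ 56284 USD: 228722 ≥ 56284 is true
  claims in prior 3 years > 5: 3 > 5 is false
  days until reported ≥ 307 days: 31 ≥ 307 is false
  policy age ≤ 48 months: 176 ≤ 48 is false
  deductible ≤ 3230 USD: 4429 ≤ 3230 is false
  relevant rider attached: no → false
  premiums current: no → false
  peril ∈ {other, theft, wind}: flood is not in the set → false
Combine:
[1.1.1] false AND true AND false = false
[1.1.2.1.1] true OR true = true
[1.1.2.1] NOT true = false
[1.1.2.2] false OR true = true
[1.1.2] false OR true = true
[1.1] false OR true = true
[1] NOT true = false
[2.1.1.2] false OR false = false
[2.1.1] false OR false = false
[2.1] NOT false = true
[2.2.1] false OR false = false
[2.2.2] false OR false = false
[2.2] false → false (antecedent false ⇒ implication holds) = true
[2] true AND true = true
[root] exactly-one(false, true) = true
Overall: true → paid

Paid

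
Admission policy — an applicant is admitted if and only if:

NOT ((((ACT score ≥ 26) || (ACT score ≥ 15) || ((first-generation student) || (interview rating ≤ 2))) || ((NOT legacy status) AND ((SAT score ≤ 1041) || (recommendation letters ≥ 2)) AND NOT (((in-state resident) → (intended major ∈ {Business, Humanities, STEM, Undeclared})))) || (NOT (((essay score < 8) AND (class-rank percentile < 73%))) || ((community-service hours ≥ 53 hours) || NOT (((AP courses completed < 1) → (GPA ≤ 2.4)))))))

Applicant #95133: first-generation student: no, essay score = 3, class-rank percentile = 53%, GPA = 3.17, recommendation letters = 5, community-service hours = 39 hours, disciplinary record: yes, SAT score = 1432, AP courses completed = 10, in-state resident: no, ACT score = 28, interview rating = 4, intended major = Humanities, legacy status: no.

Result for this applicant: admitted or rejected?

Rejected

Atomic conditions:
  ACT score ≥ 26: 28 ≥ 26 is true
  ACT score ≥ 15: 28 ≥ 15 is true
  first-generation student: no → false
  interview rating ≤ 2: 4 ≤ 2 is false
  NOT legacy status: no → true
  SAT score ≤ 1041: 1432 ≤ 1041 is false
  recommendation letters ≥ 2: 5 ≥ 2 is true
  in-state resident: no → false
  intended major ∈ {Business, Humanities, STEM, Undeclared}: Humanities is in the set → true
  essay score < 8: 3 < 8 is true
  class-rank percentile < 73%: 53 < 73 is true
  community-service hours ≥ 53 hours: 39 ≥ 53 is false
  AP courses completed < 1: 10 < 1 is false
  GPA ≤ 2.4: 3.17 ≤ 2.4 is false
Combine:
[1.1.3] false OR false = false
[1.1] true OR true OR false = true
[1.2.2] false OR true = true
[1.2.3.1] false → true (antecedent false ⇒ implication holds) = true
[1.2.3] NOT true = false
[1.2] true AND true AND false = false
[1.3.1.1] true AND true = true
[1.3.1] NOT true = false
[1.3.2.2.1] false → false (antecedent false ⇒ implication holds) = true
[1.3.2.2] NOT true = false
[1.3.2] false OR false = false
[1.3] false OR false = false
[1] true OR false OR false = true
[root] NOT true = false
Overall: false → rejected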